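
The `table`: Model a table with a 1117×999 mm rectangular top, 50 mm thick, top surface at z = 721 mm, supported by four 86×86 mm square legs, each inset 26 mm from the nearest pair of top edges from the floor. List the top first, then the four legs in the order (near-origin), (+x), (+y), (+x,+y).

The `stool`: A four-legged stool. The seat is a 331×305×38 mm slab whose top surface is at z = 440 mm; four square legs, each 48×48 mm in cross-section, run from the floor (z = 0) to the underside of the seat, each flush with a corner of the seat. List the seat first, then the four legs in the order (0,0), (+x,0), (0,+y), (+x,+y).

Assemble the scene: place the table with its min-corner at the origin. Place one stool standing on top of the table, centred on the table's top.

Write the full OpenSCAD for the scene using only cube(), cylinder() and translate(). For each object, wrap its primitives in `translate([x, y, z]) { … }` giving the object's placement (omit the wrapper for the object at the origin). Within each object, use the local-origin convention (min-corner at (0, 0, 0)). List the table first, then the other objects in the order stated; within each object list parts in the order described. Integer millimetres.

translate([0, 0, 671]) cube([1117, 999, 50]);
translate([26, 26, 0]) cube([86, 86, 671]);
translate([1005, 26, 0]) cube([86, 86, 671]);
translate([26, 887, 0]) cube([86, 86, 671]);
translate([1005, 887, 0]) cube([86, 86, 671]);
translate([393, 347, 721]) {
  translate([0, 0, 402]) cube([331, 305, 38]);
  cube([48, 48, 402]);
  translate([283, 0, 0]) cube([48, 48, 402]);
  translate([0, 257, 0]) cube([48, 48, 402]);
  translate([283, 257, 0]) cube([48, 48, 402]);
}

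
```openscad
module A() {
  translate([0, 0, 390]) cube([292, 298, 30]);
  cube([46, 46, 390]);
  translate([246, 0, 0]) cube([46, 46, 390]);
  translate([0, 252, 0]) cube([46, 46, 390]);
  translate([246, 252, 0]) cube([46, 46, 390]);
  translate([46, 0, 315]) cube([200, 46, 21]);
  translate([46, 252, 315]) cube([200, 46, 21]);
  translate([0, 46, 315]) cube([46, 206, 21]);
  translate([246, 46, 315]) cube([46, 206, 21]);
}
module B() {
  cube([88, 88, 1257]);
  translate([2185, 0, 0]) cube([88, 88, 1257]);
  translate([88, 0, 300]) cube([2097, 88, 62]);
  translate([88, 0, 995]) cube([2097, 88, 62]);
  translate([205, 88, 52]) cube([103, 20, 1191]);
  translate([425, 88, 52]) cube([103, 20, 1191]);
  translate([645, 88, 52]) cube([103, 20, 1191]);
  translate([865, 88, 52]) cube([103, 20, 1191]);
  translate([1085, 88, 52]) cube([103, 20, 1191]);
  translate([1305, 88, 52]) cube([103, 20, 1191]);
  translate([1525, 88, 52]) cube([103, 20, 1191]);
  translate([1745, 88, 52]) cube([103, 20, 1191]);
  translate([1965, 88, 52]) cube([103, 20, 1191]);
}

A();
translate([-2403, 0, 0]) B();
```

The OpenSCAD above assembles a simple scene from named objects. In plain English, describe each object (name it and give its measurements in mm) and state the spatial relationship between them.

A is a four-legged stool. The seat is 292×298 mm, 30 mm thick, top at z = 420 mm. It stands on four square legs, each 46×46 mm in cross-section, from z = 0 to the seat underside, each flush with a corner of the seat. Four stretchers, 46 mm wide and 21 mm tall, connect adjacent legs with their undersides at z = 315 mm, each running between the inner faces of the legs it joins and aligned with the legs' outer faces on the other axis.

B is a fence section. Two 88×88 mm posts, 1257 mm tall, stand on the floor with a clear span of 2097 mm between their inner faces. Two horizontal rails of 88×62 mm section span the gap between the posts with their undersides at z = 300 mm and z = 995 mm, flush with the posts' −y face. 9 pickets, each 103 mm wide, 20 mm thick and 1191 mm tall, are fixed to the +y face of the rails with their bottoms at z = 52 mm, evenly spaced across the span with equal gaps (rounded down to the nearest mm) at the −x end and between each pair — any rounding remainder accumulates at the +x end.

The fence section is on the floor beside the stool on its −x side.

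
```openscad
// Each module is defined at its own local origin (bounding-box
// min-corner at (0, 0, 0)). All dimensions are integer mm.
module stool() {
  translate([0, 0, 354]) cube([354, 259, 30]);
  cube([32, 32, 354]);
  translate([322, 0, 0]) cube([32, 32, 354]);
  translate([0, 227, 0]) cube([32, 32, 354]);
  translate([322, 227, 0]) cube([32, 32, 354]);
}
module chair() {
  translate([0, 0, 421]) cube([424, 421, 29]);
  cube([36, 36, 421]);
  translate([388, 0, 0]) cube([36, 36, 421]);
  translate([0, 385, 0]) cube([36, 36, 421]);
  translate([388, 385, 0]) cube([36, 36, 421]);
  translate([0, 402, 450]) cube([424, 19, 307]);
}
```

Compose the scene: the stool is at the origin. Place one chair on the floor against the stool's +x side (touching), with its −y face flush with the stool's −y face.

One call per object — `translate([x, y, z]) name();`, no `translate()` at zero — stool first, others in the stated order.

stool();
translate([354, 0, 0]) chair();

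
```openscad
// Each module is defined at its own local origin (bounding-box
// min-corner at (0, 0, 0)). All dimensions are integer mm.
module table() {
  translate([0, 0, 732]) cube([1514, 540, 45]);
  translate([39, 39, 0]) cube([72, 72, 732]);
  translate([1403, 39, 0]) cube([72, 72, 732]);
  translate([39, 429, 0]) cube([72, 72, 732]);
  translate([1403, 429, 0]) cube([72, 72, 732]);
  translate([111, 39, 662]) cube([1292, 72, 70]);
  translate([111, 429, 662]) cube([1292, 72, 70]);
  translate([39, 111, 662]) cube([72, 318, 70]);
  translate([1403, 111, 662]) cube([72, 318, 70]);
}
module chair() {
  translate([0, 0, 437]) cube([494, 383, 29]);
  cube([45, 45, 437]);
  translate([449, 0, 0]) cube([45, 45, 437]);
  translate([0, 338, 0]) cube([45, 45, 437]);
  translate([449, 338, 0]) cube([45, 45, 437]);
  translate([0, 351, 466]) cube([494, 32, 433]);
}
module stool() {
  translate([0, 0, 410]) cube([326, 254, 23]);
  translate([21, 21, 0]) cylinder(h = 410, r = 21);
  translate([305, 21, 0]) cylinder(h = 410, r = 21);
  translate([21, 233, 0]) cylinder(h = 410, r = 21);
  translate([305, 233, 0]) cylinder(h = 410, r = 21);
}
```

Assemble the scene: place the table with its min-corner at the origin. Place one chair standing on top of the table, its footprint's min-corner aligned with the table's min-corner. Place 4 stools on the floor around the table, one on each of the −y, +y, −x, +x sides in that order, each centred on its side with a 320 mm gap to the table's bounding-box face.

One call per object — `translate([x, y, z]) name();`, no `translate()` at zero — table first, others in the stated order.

table();
translate([0, 0, 777]) chair();
translate([594, -574, 0]) stool();
translate([594, 860, 0]) stool();
translate([-646, 143, 0]) stool();
translate([1834, 143, 0]) stool();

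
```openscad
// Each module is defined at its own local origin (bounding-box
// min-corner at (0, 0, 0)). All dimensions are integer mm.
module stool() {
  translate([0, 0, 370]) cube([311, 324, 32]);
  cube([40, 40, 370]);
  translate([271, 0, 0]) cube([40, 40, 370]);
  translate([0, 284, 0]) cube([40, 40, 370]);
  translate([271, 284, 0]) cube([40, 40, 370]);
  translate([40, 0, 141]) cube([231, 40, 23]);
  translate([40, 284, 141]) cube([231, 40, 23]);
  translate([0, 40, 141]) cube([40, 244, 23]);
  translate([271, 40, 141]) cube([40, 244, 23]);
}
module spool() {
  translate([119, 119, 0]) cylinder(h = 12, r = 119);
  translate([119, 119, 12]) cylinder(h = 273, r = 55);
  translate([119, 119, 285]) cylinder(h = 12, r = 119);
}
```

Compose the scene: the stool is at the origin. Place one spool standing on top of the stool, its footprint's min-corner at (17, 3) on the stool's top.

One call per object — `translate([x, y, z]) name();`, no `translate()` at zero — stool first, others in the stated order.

stool();
translate([17, 3, 402]) spool();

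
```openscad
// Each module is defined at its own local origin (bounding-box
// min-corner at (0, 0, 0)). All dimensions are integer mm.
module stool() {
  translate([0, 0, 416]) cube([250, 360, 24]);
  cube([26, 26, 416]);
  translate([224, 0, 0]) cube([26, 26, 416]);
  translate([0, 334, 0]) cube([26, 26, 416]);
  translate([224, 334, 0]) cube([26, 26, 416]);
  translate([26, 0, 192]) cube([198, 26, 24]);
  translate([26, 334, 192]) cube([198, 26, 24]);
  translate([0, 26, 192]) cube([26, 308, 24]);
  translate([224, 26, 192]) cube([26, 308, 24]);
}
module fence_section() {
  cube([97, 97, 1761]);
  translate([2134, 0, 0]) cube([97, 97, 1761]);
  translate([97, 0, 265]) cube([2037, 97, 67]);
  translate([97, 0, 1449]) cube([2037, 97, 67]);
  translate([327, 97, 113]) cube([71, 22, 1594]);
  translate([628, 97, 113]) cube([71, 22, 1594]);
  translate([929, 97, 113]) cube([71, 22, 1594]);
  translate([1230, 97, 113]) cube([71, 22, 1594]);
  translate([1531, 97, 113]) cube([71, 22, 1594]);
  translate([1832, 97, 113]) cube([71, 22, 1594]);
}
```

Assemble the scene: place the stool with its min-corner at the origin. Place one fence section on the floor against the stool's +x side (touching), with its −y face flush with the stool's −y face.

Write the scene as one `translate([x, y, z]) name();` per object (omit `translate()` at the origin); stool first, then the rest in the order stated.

stool();
translate([250, 0, 0]) fence_section();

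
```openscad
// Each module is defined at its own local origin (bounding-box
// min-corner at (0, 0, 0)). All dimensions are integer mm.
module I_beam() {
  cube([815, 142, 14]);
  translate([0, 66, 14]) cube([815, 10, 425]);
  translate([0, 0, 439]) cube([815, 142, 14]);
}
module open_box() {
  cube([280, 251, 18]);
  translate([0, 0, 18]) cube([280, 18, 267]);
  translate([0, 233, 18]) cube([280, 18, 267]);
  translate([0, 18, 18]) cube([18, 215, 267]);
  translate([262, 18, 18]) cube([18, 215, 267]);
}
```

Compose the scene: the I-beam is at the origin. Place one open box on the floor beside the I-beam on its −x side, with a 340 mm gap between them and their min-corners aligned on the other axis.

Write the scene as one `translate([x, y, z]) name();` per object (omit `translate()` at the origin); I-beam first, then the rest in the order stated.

I_beam();
translate([-620, 0, 0]) open_box();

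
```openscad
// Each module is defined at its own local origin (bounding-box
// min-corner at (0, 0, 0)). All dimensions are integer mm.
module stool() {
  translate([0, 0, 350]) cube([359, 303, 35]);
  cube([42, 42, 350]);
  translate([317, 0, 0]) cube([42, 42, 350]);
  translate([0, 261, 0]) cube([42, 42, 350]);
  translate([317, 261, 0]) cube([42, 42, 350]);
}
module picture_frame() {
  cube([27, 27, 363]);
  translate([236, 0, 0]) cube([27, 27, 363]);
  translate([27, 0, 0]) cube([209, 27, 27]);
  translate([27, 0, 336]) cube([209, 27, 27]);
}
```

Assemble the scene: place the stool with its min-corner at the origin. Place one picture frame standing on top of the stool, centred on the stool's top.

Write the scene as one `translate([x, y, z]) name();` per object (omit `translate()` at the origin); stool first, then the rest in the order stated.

stool();
translate([48, 138, 385]) picture_frame();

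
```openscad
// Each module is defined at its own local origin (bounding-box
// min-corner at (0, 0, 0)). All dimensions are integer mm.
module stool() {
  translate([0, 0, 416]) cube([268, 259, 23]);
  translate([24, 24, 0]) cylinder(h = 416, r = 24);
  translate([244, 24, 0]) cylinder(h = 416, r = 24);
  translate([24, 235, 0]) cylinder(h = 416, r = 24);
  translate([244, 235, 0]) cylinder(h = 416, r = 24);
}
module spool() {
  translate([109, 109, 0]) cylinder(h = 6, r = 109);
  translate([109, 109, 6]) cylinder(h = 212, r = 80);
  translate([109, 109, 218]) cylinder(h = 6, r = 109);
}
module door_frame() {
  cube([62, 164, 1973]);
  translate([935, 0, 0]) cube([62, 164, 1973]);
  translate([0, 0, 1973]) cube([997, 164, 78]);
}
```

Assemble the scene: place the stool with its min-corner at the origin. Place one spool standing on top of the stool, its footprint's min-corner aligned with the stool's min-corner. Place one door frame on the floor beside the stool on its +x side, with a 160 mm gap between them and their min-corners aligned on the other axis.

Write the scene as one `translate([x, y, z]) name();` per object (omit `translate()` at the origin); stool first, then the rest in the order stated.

stool();
translate([0, 0, 439]) spool();
translate([428, 0, 0]) door_frame();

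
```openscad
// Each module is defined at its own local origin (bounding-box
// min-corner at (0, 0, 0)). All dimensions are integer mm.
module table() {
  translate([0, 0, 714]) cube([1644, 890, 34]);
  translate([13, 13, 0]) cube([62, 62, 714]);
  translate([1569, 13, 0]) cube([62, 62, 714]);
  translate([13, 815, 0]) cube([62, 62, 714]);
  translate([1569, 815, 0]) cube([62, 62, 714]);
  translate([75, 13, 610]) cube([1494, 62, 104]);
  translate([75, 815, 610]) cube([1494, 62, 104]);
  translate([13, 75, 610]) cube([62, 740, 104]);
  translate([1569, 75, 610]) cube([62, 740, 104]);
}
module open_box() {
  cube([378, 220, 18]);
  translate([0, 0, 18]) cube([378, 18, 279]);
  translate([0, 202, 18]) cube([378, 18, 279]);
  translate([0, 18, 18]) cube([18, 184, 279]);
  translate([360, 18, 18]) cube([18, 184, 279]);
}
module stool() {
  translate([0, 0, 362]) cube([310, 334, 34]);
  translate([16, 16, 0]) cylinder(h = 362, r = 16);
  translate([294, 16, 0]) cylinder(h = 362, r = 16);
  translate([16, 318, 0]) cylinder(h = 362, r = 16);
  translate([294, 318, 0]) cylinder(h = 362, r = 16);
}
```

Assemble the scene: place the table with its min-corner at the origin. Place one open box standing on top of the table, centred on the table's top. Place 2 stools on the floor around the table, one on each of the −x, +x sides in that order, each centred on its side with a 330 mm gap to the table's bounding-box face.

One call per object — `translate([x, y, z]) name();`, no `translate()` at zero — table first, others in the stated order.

table();
translate([633, 335, 748]) open_box();
translate([-640, 278, 0]) stool();
translate([1974, 278, 0]) stool();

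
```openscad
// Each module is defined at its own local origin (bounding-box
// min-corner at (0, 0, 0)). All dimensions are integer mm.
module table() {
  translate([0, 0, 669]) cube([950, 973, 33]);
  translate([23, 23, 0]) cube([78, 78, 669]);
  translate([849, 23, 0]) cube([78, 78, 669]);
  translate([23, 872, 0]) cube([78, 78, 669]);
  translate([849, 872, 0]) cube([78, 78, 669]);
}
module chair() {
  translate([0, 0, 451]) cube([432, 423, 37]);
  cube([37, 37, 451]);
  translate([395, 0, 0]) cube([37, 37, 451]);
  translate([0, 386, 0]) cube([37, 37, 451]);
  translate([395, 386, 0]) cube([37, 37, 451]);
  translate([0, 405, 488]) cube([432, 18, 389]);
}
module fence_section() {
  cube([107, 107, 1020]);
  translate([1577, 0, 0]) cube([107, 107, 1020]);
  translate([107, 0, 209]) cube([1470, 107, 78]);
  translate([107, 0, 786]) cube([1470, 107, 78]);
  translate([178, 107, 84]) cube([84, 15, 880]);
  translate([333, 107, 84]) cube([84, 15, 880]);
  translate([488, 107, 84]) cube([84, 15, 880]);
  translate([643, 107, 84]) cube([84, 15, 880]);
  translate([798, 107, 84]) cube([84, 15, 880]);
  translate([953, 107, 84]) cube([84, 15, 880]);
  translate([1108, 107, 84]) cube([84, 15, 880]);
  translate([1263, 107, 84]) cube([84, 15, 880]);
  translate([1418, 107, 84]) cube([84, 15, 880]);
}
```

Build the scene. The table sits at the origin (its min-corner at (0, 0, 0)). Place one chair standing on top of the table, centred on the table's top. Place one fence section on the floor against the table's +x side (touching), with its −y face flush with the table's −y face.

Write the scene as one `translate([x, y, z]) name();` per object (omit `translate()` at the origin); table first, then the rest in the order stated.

table();
translate([259, 275, 702]) chair();
translate([950, 0, 0]) fence_section();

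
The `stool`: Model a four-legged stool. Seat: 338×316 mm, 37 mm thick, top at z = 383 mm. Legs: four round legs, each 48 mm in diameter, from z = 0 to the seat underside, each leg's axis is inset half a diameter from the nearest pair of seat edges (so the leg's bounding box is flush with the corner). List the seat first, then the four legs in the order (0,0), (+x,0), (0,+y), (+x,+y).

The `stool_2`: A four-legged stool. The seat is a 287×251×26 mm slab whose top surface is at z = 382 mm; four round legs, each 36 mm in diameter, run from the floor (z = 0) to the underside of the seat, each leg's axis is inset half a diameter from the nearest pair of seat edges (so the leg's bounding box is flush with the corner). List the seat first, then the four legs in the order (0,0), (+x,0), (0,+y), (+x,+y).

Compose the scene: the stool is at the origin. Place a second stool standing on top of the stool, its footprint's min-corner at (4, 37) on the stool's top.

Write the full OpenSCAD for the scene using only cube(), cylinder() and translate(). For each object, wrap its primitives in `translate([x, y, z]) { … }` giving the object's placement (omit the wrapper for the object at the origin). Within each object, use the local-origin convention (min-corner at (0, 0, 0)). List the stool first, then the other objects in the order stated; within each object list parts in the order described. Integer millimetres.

translate([0, 0, 346]) cube([338, 316, 37]);
translate([24, 24, 0]) cylinder(h = 346, r = 24);
translate([314, 24, 0]) cylinder(h = 346, r = 24);
translate([24, 292, 0]) cylinder(h = 346, r = 24);
translate([314, 292, 0]) cylinder(h = 346, r = 24);
translate([4, 37, 383]) {
  translate([0, 0, 356]) cube([287, 251, 26]);
  translate([18, 18, 0]) cylinder(h = 356, r = 18);
  translate([269, 18, 0]) cylinder(h = 356, r = 18);
  translate([18, 233, 0]) cylinder(h = 356, r = 18);
  translate([269, 233, 0]) cylinder(h = 356, r = 18);
}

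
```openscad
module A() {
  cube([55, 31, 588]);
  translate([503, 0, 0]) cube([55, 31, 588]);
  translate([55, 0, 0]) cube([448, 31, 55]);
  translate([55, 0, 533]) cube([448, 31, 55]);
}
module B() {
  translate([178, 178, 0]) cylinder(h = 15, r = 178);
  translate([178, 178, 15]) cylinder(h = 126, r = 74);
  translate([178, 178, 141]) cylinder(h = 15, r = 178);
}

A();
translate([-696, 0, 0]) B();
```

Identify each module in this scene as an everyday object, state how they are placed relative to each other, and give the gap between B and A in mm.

A is a picture frame. B is a spool. The spool is on the floor beside the picture frame on its −x side. The gap between the spool and the picture frame is 340 mm.

The spool's nearest face is 340 mm from the picture frame's −x face.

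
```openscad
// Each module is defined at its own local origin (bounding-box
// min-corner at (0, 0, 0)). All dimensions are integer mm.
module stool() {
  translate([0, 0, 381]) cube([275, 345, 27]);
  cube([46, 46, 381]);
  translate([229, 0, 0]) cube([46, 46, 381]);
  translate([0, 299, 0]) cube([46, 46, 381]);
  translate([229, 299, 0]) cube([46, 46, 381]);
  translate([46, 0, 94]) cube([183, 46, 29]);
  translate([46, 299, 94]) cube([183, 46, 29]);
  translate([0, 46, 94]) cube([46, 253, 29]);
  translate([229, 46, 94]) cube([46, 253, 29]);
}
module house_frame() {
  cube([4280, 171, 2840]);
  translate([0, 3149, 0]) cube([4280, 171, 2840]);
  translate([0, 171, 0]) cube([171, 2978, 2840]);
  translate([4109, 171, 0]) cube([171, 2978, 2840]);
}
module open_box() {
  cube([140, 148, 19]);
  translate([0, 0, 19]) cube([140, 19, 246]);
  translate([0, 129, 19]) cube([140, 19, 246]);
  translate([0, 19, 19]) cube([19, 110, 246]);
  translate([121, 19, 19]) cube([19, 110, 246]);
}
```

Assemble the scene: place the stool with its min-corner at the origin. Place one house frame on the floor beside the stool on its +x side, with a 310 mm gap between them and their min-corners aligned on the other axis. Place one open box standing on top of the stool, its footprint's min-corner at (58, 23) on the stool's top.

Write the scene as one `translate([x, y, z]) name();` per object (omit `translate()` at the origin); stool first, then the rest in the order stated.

stool();
translate([585, 0, 0]) house_frame();
translate([58, 23, 408]) open_box();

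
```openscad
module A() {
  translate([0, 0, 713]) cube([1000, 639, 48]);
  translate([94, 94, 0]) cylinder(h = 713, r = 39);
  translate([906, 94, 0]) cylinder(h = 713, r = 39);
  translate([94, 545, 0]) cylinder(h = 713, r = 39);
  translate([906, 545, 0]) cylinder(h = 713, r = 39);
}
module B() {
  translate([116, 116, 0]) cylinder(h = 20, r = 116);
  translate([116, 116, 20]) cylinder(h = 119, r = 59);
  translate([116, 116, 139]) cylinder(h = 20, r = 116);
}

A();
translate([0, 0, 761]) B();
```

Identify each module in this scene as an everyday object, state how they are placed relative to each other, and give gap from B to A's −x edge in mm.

The spool's min-x is at 0; the table's min-x is 0; gap = 0 mm.

A is a table. B is a spool. The spool is on top of the table. The gap from the spool to the table's −x edge is 0 mm.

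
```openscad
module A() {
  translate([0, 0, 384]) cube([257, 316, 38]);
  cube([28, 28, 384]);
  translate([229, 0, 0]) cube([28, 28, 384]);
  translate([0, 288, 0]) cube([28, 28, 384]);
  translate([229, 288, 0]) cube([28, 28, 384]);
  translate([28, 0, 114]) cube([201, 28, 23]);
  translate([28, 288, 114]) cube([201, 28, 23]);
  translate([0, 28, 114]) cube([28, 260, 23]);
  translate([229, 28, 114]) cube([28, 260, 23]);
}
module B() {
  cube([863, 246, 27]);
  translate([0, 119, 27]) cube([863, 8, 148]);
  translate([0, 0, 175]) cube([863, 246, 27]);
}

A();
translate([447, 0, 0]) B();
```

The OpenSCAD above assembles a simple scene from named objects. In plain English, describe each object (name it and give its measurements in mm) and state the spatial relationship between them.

A is a simple wooden stool: a rectangular seat 257 mm (x) by 316 mm (y), 38 mm thick, top face at z = 422 mm, on four square legs, each 28×28 mm in cross-section. The legs rest on z = 0, each flush with a corner of the seat. Four stretchers, 28 mm wide and 23 mm tall, connect adjacent legs with their undersides at z = 114 mm, each running between the inner faces of the legs it joins and aligned with the legs' outer faces on the other axis.

B is an I-beam lying along x, 863 mm long. Overall section height 202 mm. Two flanges 246 mm wide (y) and 27 mm thick, one on the floor and one at the top; a web 8 mm thick runs between them, centred on the flange width.

The I-beam is on the floor beside the stool on its +x side.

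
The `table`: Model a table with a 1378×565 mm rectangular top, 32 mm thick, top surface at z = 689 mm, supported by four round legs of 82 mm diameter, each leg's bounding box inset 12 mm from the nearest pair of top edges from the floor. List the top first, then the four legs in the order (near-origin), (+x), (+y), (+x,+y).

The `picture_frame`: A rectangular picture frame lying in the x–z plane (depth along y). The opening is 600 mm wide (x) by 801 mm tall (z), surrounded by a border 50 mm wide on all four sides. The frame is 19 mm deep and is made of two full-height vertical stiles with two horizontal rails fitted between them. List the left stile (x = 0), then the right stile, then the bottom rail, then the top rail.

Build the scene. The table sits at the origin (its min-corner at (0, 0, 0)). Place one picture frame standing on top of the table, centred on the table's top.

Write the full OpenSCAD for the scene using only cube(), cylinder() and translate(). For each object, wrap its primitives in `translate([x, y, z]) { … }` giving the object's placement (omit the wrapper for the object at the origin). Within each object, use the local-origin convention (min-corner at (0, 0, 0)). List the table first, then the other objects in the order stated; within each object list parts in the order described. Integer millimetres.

translate([0, 0, 657]) cube([1378, 565, 32]);
translate([53, 53, 0]) cylinder(h = 657, r = 41);
translate([1325, 53, 0]) cylinder(h = 657, r = 41);
translate([53, 512, 0]) cylinder(h = 657, r = 41);
translate([1325, 512, 0]) cylinder(h = 657, r = 41);
translate([339, 273, 689]) {
  cube([50, 19, 901]);
  translate([650, 0, 0]) cube([50, 19, 901]);
  translate([50, 0, 0]) cube([600, 19, 50]);
  translate([50, 0, 851]) cube([600, 19, 50]);
}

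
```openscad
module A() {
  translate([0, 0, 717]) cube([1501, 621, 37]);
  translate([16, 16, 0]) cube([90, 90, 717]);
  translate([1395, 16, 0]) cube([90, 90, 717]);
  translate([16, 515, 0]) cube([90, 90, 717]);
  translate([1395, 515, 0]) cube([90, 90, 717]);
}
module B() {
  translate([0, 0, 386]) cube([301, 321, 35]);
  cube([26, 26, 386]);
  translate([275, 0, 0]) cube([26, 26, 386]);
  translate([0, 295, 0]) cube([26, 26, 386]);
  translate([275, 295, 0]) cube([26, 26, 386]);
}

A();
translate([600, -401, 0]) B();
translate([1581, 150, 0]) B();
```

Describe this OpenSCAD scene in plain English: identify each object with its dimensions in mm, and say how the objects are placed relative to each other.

A is a table: top 1501 mm (x) × 621 mm (y), 37 mm thick, upper face at z = 754 mm, on four 90×90 mm square legs, each inset 16 mm from the nearest pair of top edges, running from z = 0 to the bottom of the top.

B is a four-legged stool. The seat is 301×321 mm, 35 mm thick, top at z = 421 mm. It stands on four square legs, each 26×26 mm in cross-section, from z = 0 to the seat underside, each flush with a corner of the seat.

Two stools sit around the table at the −y, +x sides.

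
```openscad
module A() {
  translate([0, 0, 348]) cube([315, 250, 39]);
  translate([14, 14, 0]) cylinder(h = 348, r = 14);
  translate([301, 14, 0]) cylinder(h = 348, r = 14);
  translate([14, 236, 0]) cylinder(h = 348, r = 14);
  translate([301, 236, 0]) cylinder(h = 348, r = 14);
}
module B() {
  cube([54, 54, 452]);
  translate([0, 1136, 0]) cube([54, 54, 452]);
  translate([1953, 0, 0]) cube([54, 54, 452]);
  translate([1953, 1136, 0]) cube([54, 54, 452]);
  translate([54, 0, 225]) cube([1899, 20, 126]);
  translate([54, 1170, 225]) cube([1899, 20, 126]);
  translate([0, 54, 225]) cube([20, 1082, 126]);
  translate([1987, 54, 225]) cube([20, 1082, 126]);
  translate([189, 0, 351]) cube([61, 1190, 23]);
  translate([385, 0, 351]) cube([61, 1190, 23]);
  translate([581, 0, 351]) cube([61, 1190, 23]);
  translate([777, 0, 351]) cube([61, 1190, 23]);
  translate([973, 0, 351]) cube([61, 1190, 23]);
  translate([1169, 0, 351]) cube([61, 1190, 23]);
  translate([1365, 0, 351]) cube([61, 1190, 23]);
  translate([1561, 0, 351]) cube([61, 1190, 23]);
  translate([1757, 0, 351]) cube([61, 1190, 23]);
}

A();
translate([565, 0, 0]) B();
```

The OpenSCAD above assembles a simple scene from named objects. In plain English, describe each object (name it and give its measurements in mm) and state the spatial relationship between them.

A is a simple wooden stool: a rectangular seat 315 mm (x) by 250 mm (y), 39 mm thick, top face at z = 387 mm, on four round legs, each 28 mm in diameter. The legs rest on z = 0, each leg's axis is inset half a diameter from the nearest pair of seat edges (so the leg's bounding box is flush with the corner).

B is a bed frame 2007 mm long (x) by 1190 mm wide (y). Four 54×54 mm corner posts, 452 mm tall, at the corners of the footprint. Four rails of 20 mm thickness and 126 mm height run between adjacent posts with their undersides at z = 225 mm, their outer faces flush with the outside of the frame (the two x-running rails run between the posts' inner faces; the two y-running rails run between the posts' inner faces). 9 slats, each 61 mm wide (x) and 23 mm thick, lie across the top of the two x-running rails, running the full 1190 mm width of the frame in y; the slats are evenly spaced along x between the inner faces of the end posts with equal gaps (rounded down to the nearest mm) at the −x end and between each pair — any rounding remainder accumulates at the +x end.

The bed frame is on the floor beside the stool on its +x side.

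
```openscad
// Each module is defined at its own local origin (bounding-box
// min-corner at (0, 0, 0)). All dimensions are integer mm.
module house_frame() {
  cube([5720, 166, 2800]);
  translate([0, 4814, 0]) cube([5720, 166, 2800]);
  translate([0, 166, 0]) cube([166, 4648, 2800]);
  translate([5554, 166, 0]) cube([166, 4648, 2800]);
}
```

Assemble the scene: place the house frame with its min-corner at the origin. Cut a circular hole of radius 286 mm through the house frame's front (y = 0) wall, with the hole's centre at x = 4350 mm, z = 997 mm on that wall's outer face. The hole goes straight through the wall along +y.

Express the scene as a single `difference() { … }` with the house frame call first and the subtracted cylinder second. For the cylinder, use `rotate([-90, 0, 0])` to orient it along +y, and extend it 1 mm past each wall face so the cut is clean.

difference() {
  house_frame();
  translate([4350, -1, 997]) rotate([-90, 0, 0]) cylinder(h = 168, r = 286);
}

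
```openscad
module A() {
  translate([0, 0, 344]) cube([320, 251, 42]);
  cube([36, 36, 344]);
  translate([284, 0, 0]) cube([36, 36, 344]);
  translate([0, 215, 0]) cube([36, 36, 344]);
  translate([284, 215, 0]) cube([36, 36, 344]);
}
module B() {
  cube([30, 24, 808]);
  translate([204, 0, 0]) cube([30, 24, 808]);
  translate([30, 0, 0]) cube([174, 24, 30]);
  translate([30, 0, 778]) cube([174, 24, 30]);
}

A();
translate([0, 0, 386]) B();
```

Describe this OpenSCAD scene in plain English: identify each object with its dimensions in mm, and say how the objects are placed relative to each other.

A is a four-legged stool. The seat is 320×251 mm, 42 mm thick, top at z = 386 mm. It stands on four square legs, each 36×36 mm in cross-section, from z = 0 to the seat underside, each flush with a corner of the seat.

B is a picture frame with a 174×748 mm rectangular opening (x by z) and a uniform 30 mm border on every side. Frame depth is 24 mm along y. It is built from two vertical stiles running the full outside height and two horizontal rails spanning the gap between the stiles.

The picture frame is on top of the stool.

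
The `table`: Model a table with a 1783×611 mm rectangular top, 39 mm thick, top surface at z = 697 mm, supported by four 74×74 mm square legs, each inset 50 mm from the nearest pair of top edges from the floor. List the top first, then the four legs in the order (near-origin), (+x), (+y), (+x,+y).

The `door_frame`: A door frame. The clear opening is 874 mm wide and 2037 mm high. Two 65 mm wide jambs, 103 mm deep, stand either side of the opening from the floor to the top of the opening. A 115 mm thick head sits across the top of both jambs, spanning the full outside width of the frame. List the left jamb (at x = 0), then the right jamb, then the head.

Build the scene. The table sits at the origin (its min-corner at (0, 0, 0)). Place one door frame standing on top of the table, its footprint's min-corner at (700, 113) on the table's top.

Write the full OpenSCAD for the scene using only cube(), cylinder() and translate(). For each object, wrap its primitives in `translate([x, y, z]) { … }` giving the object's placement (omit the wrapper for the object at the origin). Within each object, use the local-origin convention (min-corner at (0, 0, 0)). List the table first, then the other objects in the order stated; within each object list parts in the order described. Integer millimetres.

translate([0, 0, 658]) cube([1783, 611, 39]);
translate([50, 50, 0]) cube([74, 74, 658]);
translate([1659, 50, 0]) cube([74, 74, 658]);
translate([50, 487, 0]) cube([74, 74, 658]);
translate([1659, 487, 0]) cube([74, 74, 658]);
translate([700, 113, 697]) {
  cube([65, 103, 2037]);
  translate([939, 0, 0]) cube([65, 103, 2037]);
  translate([0, 0, 2037]) cube([1004, 103, 115]);
}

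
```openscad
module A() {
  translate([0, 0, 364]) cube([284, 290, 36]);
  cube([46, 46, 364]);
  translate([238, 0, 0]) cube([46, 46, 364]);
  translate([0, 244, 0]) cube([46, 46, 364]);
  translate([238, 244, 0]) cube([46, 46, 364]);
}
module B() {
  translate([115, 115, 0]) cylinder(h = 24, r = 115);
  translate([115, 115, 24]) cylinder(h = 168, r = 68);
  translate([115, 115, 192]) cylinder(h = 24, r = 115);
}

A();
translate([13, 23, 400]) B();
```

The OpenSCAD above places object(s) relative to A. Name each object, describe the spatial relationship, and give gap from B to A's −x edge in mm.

A is a stool. B is a spool. The spool is on top of the stool. The gap from the spool to the stool's −x edge is 13 mm.

The spool's min-x is at 13; the stool's min-x is 0; gap = 13 mm.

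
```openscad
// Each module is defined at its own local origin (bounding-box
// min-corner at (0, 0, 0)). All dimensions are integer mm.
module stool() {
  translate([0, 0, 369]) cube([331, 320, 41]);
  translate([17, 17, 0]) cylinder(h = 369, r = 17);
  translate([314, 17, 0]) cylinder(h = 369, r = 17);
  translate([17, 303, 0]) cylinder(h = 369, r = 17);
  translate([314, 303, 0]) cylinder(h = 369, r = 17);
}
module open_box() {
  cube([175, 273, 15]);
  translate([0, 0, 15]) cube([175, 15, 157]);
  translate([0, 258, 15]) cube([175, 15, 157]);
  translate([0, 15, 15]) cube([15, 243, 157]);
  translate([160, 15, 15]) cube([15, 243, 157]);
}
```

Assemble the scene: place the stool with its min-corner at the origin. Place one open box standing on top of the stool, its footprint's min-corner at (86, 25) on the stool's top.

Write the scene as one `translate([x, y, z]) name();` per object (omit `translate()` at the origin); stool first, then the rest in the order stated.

stool();
translate([86, 25, 410]) open_box();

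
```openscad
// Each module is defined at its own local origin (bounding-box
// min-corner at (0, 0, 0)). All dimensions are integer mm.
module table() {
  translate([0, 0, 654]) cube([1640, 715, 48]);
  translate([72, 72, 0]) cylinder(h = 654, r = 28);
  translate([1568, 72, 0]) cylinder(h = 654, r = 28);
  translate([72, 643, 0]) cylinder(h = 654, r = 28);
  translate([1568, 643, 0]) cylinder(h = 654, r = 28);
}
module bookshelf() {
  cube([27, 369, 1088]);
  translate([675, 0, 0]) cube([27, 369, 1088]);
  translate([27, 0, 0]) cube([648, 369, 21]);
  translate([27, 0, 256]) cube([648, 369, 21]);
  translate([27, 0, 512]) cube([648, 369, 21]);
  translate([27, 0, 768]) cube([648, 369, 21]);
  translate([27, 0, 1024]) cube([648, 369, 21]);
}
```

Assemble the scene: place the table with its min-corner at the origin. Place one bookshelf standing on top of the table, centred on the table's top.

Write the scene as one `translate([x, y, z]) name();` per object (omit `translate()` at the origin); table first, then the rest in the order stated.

table();
translate([469, 173, 702]) bookshelf();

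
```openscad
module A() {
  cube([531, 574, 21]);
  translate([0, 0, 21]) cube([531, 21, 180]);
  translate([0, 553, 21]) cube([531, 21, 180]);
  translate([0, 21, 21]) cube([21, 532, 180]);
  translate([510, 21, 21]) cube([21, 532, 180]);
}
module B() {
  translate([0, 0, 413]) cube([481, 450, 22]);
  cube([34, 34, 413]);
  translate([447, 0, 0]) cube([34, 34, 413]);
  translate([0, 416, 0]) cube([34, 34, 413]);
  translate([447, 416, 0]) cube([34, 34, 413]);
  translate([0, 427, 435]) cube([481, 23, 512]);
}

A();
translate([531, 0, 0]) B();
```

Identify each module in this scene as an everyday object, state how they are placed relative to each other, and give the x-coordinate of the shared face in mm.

The open box's +x face and the chair's −x face are both at x = 531 mm.

A is an open box. B is a chair. The chair is against the open box's +x side, with their −y faces flush. The x-coordinate of the shared face is 531 mm.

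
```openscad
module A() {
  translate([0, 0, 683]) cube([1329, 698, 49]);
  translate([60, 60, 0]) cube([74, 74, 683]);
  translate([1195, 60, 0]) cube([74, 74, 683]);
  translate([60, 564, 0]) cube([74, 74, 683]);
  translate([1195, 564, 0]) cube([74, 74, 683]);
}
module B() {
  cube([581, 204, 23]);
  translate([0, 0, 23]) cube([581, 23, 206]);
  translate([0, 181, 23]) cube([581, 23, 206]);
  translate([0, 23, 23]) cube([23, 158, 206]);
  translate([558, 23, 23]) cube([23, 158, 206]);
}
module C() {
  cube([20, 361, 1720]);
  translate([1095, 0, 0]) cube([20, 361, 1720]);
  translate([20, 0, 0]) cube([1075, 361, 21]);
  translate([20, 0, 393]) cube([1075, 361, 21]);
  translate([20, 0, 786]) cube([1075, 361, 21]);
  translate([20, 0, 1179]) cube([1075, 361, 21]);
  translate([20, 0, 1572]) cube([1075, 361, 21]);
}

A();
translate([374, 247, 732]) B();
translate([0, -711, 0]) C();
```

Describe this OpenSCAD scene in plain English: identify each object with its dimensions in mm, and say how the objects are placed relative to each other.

A is a rectangular dining table. The top is 1329×698×49 mm with its upper surface at z = 732 mm. It stands on four 74×74 mm square legs, each inset 60 mm from the nearest pair of top edges, running from the floor to the underside of the top.

B is an open-topped rectangular box: outside dimensions 581×204×229 mm, with a uniform wall and base thickness of 23 mm. The base is a full 581×204 slab on the floor; four walls sit on top of the base. The front and back walls (the −y and +y sides) span the full width; the two side walls fit between them.

C is an open bookshelf. Two side panels, each 20 mm thick, 361 mm deep and 1720 mm tall, stand 1115 mm apart (outside-to-outside). Between them sit 5 shelves, each 21 mm thick and 361 mm deep, spanning the full gap between the sides. The bottom shelf rests on the floor (its underside at z = 0) and the clear gap between one shelf's top and the next shelf's underside is 372 mm.

The open box is on top of the table, centred. The bookshelf is on the floor beside the table on its −y side.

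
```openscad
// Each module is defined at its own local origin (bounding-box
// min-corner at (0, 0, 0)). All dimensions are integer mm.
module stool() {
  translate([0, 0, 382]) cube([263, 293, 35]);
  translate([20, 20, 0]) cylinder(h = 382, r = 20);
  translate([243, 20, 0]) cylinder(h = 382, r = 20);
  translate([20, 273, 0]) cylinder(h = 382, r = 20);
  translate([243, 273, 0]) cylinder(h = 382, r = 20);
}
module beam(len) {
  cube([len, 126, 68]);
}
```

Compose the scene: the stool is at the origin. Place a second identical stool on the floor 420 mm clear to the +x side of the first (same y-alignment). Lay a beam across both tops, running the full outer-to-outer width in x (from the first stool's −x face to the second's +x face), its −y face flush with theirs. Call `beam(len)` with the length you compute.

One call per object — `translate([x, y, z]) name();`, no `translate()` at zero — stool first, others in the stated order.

stool();
translate([683, 0, 0]) stool();
translate([0, 0, 417]) beam(946);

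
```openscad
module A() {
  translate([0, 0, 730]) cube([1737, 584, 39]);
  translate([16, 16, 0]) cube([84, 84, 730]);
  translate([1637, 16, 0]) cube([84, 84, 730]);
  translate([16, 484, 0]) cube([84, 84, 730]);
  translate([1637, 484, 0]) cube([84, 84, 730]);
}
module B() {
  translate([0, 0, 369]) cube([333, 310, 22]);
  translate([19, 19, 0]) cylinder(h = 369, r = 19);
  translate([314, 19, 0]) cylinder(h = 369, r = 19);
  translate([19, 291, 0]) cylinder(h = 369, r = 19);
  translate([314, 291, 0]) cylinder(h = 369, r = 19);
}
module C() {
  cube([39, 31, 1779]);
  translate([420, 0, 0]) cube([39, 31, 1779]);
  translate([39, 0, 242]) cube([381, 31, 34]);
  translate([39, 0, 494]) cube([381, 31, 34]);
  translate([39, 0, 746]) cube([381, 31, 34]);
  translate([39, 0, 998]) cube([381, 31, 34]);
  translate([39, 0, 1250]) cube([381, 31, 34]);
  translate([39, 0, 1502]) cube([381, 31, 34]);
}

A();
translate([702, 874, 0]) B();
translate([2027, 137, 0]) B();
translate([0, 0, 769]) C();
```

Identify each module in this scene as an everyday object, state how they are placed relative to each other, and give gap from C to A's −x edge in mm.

The ladder's min-x is at 0; the table's min-x is 0; gap = 0 mm.

A is a table. B is a stool. C is a ladder. Two stools sit around the table at the +y, +x sides. The ladder is on top of the table. The gap from the ladder to the table's −x edge is 0 mm.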